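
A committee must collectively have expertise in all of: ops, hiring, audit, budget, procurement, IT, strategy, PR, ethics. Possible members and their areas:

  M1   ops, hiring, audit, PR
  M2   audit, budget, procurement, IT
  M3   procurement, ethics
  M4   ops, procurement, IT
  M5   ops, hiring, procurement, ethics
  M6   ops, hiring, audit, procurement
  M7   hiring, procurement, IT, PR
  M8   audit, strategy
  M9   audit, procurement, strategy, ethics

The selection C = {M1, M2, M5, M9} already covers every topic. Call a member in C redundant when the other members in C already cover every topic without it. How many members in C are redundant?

1

Drop M1: PR uncovered — not redundant.
Drop M2: budget, IT uncovered — not redundant.
Drop M5: the rest still cover every topic — redundant.
Drop M9: strategy uncovered — not redundant.
1 redundant: M5.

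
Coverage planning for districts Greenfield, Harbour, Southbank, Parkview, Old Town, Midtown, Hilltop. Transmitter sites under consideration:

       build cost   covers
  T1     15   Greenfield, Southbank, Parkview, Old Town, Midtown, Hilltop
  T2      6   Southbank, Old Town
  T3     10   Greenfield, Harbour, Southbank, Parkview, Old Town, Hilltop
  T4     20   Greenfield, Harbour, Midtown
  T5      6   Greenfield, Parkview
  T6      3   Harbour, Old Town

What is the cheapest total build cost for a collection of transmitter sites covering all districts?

18

T1, T6 cover every district at build cost 15 + 3 = 18.
Any cover uses at least 2 transmitter sites; among all covering selections none totals below 18.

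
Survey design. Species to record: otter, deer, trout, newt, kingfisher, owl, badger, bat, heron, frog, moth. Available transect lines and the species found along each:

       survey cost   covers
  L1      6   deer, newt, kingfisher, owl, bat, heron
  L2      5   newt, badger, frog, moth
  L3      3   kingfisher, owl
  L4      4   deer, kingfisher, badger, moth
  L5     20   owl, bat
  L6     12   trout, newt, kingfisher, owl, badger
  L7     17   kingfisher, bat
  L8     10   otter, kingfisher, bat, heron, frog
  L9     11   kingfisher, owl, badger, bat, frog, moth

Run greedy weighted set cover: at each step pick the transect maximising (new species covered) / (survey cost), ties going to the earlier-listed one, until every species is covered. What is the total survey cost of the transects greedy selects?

33

Pick 1: L1 adds 6 new (deer, newt, kingfisher, owl, bat, heron) at survey cost 6 (ratio 6/6).
Pick 2: L2 adds 3 new (badger, frog, moth) at survey cost 5 (ratio 3/5).
Pick 3: L8 adds 1 new (otter) at survey cost 10 (ratio 1/10).
Pick 4: L6 adds 1 new (trout) at survey cost 12 (ratio 1/12).
Greedy total survey cost: 6 + 5 + 10 + 12 = 33. (The true optimum is 26, so greedy overshoots here.)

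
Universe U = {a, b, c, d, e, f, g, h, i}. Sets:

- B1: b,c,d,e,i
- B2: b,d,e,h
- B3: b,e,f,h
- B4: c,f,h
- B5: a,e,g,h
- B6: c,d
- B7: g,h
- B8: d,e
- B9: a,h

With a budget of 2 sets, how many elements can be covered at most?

Choosing B1, B5 covers {a, b, c, d, e, g, h, i} — 8 elements.
No choice of 2 sets does better; here f is left uncovered.

8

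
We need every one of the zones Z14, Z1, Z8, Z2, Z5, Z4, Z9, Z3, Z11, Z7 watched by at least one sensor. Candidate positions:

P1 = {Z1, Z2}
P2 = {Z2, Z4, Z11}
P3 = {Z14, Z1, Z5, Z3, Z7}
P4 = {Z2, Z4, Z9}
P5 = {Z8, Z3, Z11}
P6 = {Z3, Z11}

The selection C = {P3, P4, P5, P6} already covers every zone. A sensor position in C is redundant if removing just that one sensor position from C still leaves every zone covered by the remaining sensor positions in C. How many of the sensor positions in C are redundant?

Drop P3: Z14, Z1, Z5, Z7 uncovered — not redundant.
Drop P4: Z2, Z4, Z9 uncovered — not redundant.
Drop P5: Z8 uncovered — not redundant.
Drop P6: the rest still cover every zone — redundant.
1 redundant: P6.

1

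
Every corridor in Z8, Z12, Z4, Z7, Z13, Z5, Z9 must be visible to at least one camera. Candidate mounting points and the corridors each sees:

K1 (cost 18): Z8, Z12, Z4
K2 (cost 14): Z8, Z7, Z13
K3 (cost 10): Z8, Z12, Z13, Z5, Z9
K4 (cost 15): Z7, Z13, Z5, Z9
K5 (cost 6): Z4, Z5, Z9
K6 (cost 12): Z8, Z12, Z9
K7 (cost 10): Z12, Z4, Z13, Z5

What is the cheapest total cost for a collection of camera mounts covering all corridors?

K2, K3, K5 cover every corridor at cost 14 + 10 + 6 = 30.
Any cover uses at least 2 camera mounts; among all covering selections none totals below 30.

30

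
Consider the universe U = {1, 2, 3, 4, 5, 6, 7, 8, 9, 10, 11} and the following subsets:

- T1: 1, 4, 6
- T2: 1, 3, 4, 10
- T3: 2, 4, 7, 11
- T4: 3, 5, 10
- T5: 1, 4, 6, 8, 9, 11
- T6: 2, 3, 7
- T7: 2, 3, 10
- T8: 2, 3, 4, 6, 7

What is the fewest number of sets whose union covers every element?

T3, T4, T5 together cover {1, 2, 3, 4, 5, 6, 7, 8, 9, 10, 11} — every element.
No 2 of the 8 sets cover everything (all 28 pairs fall short), so 3 is minimum.

3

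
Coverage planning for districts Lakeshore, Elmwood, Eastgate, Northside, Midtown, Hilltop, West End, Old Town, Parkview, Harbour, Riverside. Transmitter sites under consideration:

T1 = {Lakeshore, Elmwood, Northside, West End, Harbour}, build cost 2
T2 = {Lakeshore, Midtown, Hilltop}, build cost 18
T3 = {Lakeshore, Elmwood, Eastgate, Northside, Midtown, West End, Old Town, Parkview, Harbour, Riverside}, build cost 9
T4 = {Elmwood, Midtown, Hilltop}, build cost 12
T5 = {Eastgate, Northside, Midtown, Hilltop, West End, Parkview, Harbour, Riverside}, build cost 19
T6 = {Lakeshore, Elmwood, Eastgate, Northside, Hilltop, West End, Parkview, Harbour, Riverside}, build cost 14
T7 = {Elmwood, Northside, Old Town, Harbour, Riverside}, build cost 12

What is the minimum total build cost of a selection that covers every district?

21

T3, T4 cover every district at build cost 9 + 12 = 21.
Any cover uses at least 2 transmitter sites; among all covering selections none totals below 21.
Greedy by coverage-per-build cost would pick T1, T3, T4 for 23 — worse than the optimum 21.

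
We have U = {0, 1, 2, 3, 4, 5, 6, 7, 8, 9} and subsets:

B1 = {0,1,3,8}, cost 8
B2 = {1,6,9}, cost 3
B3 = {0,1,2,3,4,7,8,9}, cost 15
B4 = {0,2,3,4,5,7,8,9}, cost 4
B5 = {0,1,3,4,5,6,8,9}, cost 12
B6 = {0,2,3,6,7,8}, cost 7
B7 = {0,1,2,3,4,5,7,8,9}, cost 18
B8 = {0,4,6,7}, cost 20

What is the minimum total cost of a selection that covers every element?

7

B2, B4 cover every element at cost 3 + 4 = 7.
Any cover uses at least 2 sets; among all covering selections none totals below 7.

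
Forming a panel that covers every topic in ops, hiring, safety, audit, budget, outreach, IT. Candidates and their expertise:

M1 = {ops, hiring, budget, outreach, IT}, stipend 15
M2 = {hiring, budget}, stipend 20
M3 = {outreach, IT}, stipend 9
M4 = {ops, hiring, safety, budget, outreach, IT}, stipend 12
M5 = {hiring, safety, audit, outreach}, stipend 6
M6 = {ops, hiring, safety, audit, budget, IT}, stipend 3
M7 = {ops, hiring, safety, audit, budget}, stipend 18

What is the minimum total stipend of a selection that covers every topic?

9

M5, M6 cover every topic at stipend 6 + 3 = 9.
Any cover uses at least 2 members; among all covering selections none totals below 9.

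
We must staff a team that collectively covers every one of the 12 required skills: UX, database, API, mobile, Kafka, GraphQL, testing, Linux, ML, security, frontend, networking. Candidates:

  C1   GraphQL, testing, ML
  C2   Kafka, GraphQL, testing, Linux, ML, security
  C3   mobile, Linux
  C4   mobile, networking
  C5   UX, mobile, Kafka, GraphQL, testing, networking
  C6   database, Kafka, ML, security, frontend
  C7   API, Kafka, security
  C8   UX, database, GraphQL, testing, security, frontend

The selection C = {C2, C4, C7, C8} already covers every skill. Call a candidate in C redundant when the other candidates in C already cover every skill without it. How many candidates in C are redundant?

0

Drop C2: Linux, ML uncovered — not redundant.
Drop C4: mobile, networking uncovered — not redundant.
Drop C7: API uncovered — not redundant.
Drop C8: UX, database, frontend uncovered — not redundant.
None of the candidates in C is redundant.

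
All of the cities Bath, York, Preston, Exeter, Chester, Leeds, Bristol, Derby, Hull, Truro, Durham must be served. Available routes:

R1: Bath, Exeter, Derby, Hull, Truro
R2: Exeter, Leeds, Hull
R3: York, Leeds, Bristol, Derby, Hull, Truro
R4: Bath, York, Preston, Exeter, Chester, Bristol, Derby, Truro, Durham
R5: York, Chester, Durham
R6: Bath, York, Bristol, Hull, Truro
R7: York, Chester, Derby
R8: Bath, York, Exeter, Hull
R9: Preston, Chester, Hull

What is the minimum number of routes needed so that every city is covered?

2

R2, R4 together cover {Bath, York, Preston, Exeter, Chester, Leeds, Bristol, Derby, Hull, Truro, Durham} — every city.
No single route contains all 11 cities, so 2 is optimal.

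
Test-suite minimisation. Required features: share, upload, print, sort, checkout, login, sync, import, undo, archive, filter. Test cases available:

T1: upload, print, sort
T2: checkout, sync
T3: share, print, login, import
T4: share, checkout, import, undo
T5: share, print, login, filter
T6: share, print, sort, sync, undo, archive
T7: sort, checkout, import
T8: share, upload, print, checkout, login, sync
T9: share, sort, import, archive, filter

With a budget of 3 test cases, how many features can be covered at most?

Choosing T4, T8, T9 covers {share, upload, print, sort, checkout, login, sync, import, undo, archive, filter} — 11 features.
That is all 11 features.

11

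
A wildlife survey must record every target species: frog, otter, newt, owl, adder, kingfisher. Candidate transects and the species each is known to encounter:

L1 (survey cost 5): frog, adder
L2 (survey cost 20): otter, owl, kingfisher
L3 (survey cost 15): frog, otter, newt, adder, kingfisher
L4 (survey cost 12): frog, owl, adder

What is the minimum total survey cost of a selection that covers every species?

27

L3, L4 cover every species at survey cost 15 + 12 = 27.
Any cover uses at least 2 transects; among all covering selections none totals below 27.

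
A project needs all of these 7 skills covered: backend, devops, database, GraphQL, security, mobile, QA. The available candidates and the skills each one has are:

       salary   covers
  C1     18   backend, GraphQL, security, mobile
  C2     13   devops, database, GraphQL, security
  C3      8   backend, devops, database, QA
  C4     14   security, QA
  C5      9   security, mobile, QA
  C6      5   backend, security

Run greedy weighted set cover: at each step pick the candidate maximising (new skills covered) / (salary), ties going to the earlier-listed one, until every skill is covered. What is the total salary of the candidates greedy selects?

Pick 1: C3 adds 4 new (backend, devops, database, QA) at salary 8 (ratio 4/8).
Pick 2: C5 adds 2 new (security, mobile) at salary 9 (ratio 2/9).
Pick 3: C2 adds 1 new (GraphQL) at salary 13 (ratio 1/13).
Greedy total salary: 8 + 9 + 13 = 30. (The true optimum is 26, so greedy overshoots here.)

30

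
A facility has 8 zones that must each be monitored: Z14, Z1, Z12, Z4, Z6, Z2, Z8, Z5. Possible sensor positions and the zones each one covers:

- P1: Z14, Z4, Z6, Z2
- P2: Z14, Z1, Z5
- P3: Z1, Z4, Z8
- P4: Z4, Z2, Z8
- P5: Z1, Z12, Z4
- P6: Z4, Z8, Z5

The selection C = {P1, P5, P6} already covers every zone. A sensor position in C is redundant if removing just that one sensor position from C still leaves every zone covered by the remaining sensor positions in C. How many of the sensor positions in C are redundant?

0

Drop P1: Z14, Z6, Z2 uncovered — not redundant.
Drop P5: Z1, Z12 uncovered — not redundant.
Drop P6: Z8, Z5 uncovered — not redundant.
None of the sensor positions in C is redundant.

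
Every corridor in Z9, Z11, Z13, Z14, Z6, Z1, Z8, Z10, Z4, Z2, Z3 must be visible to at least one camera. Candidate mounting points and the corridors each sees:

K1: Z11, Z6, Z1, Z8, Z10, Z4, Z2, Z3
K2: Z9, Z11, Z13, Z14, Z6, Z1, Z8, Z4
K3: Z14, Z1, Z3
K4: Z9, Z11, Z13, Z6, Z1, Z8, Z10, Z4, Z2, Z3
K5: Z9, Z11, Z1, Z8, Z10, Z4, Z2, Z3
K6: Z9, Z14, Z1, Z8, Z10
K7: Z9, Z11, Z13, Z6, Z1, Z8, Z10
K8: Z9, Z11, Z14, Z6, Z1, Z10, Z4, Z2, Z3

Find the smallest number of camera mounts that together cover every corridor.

2

K1, K2 together cover {Z9, Z11, Z13, Z14, Z6, Z1, Z8, Z10, Z4, Z2, Z3} — every corridor.
No single camera mount contains all 11 corridors, so 2 is optimal.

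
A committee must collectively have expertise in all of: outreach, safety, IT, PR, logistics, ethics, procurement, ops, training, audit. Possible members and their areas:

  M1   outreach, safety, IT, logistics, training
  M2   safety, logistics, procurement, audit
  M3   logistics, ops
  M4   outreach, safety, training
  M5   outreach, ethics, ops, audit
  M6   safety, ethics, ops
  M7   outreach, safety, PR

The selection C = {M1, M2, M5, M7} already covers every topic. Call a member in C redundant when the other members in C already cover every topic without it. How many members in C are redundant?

Drop M1: IT, training uncovered — not redundant.
Drop M2: procurement uncovered — not redundant.
Drop M5: ethics, ops uncovered — not redundant.
Drop M7: PR uncovered — not redundant.
None of the members in C is redundant.

0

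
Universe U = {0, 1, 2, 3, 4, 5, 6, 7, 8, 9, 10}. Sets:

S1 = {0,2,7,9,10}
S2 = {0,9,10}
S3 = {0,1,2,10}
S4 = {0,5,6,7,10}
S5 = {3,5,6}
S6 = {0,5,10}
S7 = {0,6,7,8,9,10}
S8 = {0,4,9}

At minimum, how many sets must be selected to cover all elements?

4

S3, S5, S7, S8 together cover {0, 1, 2, 3, 4, 5, 6, 7, 8, 9, 10} — every element.
No 3 of the 8 sets cover everything (all 56 triples fall short), so 4 is minimum.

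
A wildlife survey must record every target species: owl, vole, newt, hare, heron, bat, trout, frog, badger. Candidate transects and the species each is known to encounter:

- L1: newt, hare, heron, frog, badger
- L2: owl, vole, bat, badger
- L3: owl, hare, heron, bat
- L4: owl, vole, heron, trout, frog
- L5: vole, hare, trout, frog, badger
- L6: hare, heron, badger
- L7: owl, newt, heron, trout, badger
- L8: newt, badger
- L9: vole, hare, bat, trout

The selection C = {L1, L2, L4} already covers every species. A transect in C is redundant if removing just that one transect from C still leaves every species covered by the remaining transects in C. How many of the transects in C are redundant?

Drop L1: newt, hare uncovered — not redundant.
Drop L2: bat uncovered — not redundant.
Drop L4: trout uncovered — not redundant.
None of the transects in C is redundant.

0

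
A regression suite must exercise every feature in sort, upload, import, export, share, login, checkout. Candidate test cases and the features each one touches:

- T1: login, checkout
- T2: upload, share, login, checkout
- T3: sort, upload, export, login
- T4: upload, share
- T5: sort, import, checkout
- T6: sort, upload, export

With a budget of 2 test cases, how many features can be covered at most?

Choosing T2, T3 covers {sort, upload, export, share, login, checkout} — 6 features.
No choice of 2 test cases does better; here import is left uncovered.

6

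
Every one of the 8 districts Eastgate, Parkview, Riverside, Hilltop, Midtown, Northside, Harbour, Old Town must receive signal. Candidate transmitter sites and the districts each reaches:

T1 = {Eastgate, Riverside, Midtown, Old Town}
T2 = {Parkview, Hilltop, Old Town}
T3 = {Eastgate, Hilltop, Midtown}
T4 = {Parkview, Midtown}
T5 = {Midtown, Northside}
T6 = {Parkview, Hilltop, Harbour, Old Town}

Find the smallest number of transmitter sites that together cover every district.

3

T1, T5, T6 together cover {Eastgate, Parkview, Riverside, Hilltop, Midtown, Northside, Harbour, Old Town} — every district.
No 2 of the 6 transmitter sites cover everything (all 15 pairs fall short), so 3 is minimum.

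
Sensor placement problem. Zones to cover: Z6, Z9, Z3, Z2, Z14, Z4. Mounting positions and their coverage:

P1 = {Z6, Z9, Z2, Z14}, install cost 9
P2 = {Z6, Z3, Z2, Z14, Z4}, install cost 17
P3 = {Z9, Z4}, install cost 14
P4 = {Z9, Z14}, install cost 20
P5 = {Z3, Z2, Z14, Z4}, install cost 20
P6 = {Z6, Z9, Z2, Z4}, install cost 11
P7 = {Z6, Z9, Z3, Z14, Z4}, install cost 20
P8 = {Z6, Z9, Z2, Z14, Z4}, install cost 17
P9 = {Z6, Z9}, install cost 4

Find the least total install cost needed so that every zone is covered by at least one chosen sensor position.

21

P2, P9 cover every zone at install cost 17 + 4 = 21.
Any cover uses at least 2 sensor positions; among all covering selections none totals below 21.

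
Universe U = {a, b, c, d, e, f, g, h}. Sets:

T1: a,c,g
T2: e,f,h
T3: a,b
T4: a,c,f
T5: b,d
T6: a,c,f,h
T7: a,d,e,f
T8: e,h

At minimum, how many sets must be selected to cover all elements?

T1, T2, T5 together cover {a, b, c, d, e, f, g, h} — every element.
No 2 of the 8 sets cover everything (all 28 pairs fall short), so 3 is minimum.
Greedy (largest uncovered first) would take T6, T5, T1, T2 — 4 sets — but 3 suffice.

3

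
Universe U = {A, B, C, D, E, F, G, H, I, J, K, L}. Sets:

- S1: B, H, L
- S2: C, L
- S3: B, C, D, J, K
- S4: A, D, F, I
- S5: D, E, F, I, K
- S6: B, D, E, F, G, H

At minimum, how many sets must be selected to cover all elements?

4

S1, S3, S4, S6 together cover {A, B, C, D, E, F, G, H, I, J, K, L} — every element.
No 3 of the 6 sets cover everything (all 20 triples fall short), so 4 is minimum.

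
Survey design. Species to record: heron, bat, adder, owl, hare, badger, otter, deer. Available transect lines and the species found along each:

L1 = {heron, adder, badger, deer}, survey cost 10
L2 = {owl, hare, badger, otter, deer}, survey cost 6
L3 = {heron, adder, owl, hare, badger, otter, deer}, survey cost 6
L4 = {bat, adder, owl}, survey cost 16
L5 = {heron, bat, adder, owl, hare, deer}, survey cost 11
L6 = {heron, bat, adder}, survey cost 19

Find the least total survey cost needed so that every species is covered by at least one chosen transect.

L2, L5 cover every species at survey cost 6 + 11 = 17.
Any cover uses at least 2 transects; among all covering selections none totals below 17.

17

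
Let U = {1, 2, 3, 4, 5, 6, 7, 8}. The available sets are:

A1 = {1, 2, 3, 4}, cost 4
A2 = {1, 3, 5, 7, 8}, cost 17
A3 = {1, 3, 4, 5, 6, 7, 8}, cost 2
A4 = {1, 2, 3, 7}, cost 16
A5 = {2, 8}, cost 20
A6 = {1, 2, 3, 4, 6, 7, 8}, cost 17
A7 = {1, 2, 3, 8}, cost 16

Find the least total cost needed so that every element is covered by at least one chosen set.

A1, A3 cover every element at cost 4 + 2 = 6.
Any cover uses at least 2 sets; among all covering selections none totals below 6.

6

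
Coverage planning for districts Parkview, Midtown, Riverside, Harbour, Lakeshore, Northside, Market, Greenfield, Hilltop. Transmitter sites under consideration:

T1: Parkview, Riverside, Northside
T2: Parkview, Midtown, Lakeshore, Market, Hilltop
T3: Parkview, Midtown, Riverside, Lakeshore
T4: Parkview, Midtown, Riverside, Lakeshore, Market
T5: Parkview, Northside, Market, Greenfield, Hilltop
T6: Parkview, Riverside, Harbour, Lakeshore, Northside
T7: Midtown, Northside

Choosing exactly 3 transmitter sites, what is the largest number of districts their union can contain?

Choosing T2, T5, T6 covers {Parkview, Midtown, Riverside, Harbour, Lakeshore, Northside, Market, Greenfield, Hilltop} — 9 districts.
That is all 9 districts.

9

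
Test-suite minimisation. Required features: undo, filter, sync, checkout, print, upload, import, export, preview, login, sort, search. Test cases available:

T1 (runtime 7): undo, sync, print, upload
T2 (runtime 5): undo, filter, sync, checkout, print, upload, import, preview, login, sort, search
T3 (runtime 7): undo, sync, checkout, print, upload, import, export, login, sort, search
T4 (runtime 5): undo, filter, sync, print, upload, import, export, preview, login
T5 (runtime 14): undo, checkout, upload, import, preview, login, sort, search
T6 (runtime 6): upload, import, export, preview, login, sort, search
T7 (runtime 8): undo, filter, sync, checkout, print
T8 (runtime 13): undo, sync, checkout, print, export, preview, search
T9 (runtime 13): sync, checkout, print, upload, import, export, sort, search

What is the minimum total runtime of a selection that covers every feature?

10

T2, T4 cover every feature at runtime 5 + 5 = 10.
Any cover uses at least 2 test cases; among all covering selections none totals below 10.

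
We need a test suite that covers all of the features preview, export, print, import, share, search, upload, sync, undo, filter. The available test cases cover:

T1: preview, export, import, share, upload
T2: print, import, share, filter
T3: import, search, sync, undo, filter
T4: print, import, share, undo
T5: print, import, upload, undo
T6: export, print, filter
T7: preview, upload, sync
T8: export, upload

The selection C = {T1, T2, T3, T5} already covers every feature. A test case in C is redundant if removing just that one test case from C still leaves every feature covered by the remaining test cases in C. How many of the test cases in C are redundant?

Drop T1: preview, export uncovered — not redundant.
Drop T2: the rest still cover every feature — redundant.
Drop T3: search, sync uncovered — not redundant.
Drop T5: the rest still cover every feature — redundant.
2 redundant: T2, T5.

2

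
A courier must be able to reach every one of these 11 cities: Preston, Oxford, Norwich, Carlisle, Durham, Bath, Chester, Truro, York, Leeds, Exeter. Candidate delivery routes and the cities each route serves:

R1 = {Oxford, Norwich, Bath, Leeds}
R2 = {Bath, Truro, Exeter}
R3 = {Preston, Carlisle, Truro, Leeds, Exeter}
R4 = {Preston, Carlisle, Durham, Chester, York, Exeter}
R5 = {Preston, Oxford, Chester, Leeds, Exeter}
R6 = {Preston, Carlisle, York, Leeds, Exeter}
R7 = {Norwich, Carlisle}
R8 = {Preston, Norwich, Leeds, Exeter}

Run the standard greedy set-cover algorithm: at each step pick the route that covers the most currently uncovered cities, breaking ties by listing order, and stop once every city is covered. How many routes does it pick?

3

Pick 1: R4 covers 6 new cities (Preston, Carlisle, Durham, Chester, York, Exeter).
Pick 2: R1 covers 4 new cities (Oxford, Norwich, Bath, Leeds).
Pick 3: R2 covers 1 new cities (Truro).
Greedy uses 3 routes.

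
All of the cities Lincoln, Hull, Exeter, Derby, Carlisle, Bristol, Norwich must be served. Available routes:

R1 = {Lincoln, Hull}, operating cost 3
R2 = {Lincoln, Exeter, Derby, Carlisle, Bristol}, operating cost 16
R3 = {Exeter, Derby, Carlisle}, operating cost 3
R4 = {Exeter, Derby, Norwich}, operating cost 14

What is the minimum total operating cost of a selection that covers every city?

33

R1, R2, R4 cover every city at operating cost 3 + 16 + 14 = 33.
Any cover uses at least 3 routes; among all covering selections none totals below 33.
Greedy by coverage-per-operating cost would pick R3, R1, R4, R2 for 36 — worse than the optimum 33.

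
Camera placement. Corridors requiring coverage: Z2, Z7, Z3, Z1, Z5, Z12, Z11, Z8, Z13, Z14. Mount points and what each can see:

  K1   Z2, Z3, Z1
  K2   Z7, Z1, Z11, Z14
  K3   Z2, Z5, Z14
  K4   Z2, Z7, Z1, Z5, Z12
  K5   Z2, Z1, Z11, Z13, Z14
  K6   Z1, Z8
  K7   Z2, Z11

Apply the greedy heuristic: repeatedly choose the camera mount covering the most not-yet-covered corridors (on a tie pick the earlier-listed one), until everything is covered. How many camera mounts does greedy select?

Pick 1: K4 covers 5 new corridors (Z2, Z7, Z1, Z5, Z12).
Pick 2: K5 covers 3 new corridors (Z11, Z13, Z14).
Pick 3: K1 covers 1 new corridors (Z3).
Pick 4: K6 covers 1 new corridors (Z8).
Greedy uses 4 camera mounts.

4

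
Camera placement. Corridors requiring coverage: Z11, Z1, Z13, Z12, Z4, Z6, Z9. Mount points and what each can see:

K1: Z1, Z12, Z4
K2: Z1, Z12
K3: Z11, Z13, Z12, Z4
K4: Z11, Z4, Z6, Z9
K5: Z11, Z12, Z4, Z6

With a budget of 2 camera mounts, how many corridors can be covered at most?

Choosing K1, K4 covers {Z11, Z1, Z12, Z4, Z6, Z9} — 6 corridors.
No choice of 2 camera mounts does better; here Z13 is left uncovered.

6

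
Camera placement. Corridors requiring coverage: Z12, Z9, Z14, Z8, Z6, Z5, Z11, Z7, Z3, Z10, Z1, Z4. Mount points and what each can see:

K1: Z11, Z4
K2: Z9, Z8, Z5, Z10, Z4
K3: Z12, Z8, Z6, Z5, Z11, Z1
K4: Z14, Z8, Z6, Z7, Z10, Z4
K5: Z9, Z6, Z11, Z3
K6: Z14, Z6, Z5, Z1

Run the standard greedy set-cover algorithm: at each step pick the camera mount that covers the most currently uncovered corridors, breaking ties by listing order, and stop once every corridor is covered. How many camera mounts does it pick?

3

Pick 1: K3 covers 6 new corridors (Z12, Z8, Z6, Z5, Z11, Z1).
Pick 2: K4 covers 4 new corridors (Z14, Z7, Z10, Z4).
Pick 3: K5 covers 2 new corridors (Z9, Z3).
Greedy uses 3 camera mounts.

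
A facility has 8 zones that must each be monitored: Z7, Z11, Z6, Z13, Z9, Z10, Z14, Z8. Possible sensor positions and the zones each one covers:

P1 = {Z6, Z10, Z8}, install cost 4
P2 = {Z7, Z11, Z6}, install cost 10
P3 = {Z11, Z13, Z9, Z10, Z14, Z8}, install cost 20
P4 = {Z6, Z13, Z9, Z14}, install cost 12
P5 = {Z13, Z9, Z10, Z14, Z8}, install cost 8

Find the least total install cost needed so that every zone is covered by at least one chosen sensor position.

P2, P5 cover every zone at install cost 10 + 8 = 18.
Any cover uses at least 2 sensor positions; among all covering selections none totals below 18.
Greedy by coverage-per-install cost would pick P1, P5, P2 for 22 — worse than the optimum 18.

18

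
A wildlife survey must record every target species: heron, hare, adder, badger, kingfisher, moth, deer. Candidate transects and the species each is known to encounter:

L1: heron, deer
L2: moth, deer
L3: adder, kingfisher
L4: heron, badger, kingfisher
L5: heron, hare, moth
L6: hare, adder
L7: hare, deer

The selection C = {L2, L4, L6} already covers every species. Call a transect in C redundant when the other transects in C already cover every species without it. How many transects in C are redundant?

0

Drop L2: moth, deer uncovered — not redundant.
Drop L4: heron, badger, kingfisher uncovered — not redundant.
Drop L6: hare, adder uncovered — not redundant.
None of the transects in C is redundant.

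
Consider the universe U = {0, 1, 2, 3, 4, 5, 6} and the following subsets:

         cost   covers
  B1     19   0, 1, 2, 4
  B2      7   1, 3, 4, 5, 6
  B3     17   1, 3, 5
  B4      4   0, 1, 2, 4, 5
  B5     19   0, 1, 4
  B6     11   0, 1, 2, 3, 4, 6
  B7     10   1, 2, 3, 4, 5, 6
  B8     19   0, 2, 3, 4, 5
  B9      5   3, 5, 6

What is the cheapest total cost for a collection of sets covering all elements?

9

B4, B9 cover every element at cost 4 + 5 = 9.
Any cover uses at least 2 sets; among all covering selections none totals below 9.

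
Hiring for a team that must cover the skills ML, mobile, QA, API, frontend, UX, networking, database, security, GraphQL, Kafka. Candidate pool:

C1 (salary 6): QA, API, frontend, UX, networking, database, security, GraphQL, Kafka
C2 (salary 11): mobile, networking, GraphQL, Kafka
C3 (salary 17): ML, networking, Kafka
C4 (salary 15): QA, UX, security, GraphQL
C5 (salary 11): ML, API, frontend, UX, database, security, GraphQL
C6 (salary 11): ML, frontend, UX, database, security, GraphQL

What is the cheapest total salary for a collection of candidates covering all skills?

28

C1, C2, C5 cover every skill at salary 6 + 11 + 11 = 28.
Any cover uses at least 3 candidates; among all covering selections none totals below 28.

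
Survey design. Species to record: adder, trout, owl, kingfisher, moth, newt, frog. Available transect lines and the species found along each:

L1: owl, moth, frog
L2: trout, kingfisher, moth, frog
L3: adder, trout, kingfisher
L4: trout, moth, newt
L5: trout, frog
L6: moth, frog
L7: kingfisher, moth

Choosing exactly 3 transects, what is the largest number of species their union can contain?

Choosing L1, L3, L4 covers {adder, trout, owl, kingfisher, moth, newt, frog} — 7 species.
That is all 7 species.

7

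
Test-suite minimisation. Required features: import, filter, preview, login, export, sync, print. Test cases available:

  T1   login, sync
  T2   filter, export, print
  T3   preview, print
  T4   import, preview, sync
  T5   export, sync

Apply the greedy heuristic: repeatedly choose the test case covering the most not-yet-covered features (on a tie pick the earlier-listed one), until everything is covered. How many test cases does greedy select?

3

Pick 1: T2 covers 3 new features (filter, export, print).
Pick 2: T4 covers 3 new features (import, preview, sync).
Pick 3: T1 covers 1 new features (login).
Greedy uses 3 test cases.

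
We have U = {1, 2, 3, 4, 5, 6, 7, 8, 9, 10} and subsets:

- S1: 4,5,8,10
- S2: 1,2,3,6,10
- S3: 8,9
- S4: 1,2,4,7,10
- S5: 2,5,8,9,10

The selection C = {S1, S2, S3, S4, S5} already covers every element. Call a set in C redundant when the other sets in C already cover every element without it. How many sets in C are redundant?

3

Drop S1: the rest still cover every element — redundant.
Drop S2: 3, 6 uncovered — not redundant.
Drop S3: the rest still cover every element — redundant.
Drop S4: 7 uncovered — not redundant.
Drop S5: the rest still cover every element — redundant.
3 redundant: S1, S3, S5.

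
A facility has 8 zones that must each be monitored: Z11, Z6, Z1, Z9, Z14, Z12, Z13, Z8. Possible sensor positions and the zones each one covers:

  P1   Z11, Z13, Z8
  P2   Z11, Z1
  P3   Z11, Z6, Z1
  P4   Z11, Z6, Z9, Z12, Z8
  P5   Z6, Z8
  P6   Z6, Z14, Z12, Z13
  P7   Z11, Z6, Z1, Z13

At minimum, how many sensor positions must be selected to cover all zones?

3

P2, P4, P6 together cover {Z11, Z6, Z1, Z9, Z14, Z12, Z13, Z8} — every zone.
No 2 of the 7 sensor positions cover everything (all 21 pairs fall short), so 3 is minimum.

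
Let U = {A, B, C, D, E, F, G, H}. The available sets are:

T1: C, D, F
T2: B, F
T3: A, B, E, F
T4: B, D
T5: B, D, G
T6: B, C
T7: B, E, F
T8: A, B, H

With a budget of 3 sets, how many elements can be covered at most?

Choosing T1, T3, T5 covers {A, B, C, D, E, F, G} — 7 elements.
No choice of 3 sets does better; here H is left uncovered.

7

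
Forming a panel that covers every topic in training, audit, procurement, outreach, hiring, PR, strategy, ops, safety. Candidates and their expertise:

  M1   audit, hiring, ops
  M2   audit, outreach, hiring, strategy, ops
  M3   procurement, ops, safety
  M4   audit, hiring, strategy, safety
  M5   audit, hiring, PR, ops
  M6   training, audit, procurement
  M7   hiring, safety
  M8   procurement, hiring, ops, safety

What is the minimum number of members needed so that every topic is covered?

4

M2, M3, M5, M6 together cover {training, audit, procurement, outreach, hiring, PR, strategy, ops, safety} — every topic.
No 3 of the 8 members cover everything (all 56 triples fall short), so 4 is minimum.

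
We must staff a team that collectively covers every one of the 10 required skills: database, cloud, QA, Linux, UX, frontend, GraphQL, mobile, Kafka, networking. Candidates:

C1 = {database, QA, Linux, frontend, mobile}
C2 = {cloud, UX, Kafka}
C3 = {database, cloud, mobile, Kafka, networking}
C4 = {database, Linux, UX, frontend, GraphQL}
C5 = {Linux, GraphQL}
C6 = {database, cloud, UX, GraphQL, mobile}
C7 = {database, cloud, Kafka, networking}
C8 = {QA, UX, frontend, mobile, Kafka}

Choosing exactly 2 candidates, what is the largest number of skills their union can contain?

Choosing C3, C4 covers {database, cloud, Linux, UX, frontend, GraphQL, mobile, Kafka, networking} — 9 skills.
No choice of 2 candidates does better; here QA is left uncovered.

9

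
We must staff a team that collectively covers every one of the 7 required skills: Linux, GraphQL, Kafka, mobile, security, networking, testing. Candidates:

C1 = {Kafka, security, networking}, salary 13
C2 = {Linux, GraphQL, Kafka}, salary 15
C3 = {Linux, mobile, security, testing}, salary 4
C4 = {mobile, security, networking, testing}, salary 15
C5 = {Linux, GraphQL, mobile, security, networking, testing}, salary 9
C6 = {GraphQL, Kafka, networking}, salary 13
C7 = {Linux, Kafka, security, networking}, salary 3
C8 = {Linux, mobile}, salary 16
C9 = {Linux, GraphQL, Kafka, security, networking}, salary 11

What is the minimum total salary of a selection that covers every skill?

12

C5, C7 cover every skill at salary 9 + 3 = 12.
Any cover uses at least 2 candidates; among all covering selections none totals below 12.
Greedy by coverage-per-salary would pick C7, C3, C5 for 16 — worse than the optimum 12.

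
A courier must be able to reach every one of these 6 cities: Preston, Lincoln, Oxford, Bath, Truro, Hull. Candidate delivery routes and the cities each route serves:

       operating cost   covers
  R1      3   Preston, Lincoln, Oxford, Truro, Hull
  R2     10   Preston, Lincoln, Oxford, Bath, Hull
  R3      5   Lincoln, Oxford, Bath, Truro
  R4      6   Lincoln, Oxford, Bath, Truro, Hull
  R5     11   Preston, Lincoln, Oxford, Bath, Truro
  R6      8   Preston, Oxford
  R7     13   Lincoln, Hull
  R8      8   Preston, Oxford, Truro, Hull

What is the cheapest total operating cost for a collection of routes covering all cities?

8

R1, R3 cover every city at operating cost 3 + 5 = 8.
Any cover uses at least 2 routes; among all covering selections none totals below 8.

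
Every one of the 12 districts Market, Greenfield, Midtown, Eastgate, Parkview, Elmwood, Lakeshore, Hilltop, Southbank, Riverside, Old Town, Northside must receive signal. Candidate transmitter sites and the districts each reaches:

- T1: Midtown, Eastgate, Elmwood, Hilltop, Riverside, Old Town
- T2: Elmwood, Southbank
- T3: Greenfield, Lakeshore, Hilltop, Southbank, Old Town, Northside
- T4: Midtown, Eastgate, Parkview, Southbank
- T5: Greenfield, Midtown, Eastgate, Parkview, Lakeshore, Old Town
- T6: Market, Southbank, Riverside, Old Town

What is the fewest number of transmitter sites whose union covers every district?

T1, T3, T4, T6 together cover {Market, Greenfield, Midtown, Eastgate, Parkview, Elmwood, Lakeshore, Hilltop, Southbank, Riverside, Old Town, Northside} — every district.
No 3 of the 6 transmitter sites cover everything (all 20 triples fall short), so 4 is minimum.

4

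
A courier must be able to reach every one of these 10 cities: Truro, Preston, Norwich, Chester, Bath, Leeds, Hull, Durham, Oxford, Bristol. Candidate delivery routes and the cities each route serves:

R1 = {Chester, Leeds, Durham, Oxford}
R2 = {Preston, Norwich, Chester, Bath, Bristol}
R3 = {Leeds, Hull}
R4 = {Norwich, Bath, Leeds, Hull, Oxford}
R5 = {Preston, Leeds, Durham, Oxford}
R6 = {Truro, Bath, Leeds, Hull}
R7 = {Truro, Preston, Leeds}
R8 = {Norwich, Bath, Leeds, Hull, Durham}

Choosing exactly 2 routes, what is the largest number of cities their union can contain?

Choosing R1, R2 covers {Preston, Norwich, Chester, Bath, Leeds, Durham, Oxford, Bristol} — 8 cities.
No choice of 2 routes does better; here Truro, Hull are left uncovered.

8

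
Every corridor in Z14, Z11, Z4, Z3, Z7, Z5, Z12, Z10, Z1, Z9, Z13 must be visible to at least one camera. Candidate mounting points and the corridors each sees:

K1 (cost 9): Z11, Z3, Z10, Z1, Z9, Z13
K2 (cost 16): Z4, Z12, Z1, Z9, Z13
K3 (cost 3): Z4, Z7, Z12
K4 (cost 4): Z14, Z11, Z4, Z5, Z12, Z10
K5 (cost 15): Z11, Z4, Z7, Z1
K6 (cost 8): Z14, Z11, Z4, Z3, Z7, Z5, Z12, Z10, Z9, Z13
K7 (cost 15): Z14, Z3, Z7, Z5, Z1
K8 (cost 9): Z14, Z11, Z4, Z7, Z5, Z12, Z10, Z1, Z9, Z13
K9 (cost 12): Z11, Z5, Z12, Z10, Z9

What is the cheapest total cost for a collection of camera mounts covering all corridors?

K1, K3, K4 cover every corridor at cost 9 + 3 + 4 = 16.
Any cover uses at least 2 camera mounts; among all covering selections none totals below 16.

16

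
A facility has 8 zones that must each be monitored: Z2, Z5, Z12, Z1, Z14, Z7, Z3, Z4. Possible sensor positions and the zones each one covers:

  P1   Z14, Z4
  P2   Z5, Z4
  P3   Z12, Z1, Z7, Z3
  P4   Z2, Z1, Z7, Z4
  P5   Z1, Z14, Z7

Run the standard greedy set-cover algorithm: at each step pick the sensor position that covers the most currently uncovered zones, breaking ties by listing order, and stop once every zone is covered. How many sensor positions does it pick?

Pick 1: P3 covers 4 new zones (Z12, Z1, Z7, Z3).
Pick 2: P1 covers 2 new zones (Z14, Z4).
Pick 3: P2 covers 1 new zones (Z5).
Pick 4: P4 covers 1 new zones (Z2).
Greedy uses 4 sensor positions.

4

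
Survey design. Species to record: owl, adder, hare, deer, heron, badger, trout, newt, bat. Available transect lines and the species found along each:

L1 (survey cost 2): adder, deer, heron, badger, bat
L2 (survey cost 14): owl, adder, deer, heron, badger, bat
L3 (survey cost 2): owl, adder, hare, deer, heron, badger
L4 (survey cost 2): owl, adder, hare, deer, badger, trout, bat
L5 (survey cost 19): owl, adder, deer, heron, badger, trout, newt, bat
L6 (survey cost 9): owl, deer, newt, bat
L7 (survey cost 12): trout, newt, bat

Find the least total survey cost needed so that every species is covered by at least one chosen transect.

L1, L4, L6 cover every species at survey cost 2 + 2 + 9 = 13.
Any cover uses at least 2 transects; among all covering selections none totals below 13.

13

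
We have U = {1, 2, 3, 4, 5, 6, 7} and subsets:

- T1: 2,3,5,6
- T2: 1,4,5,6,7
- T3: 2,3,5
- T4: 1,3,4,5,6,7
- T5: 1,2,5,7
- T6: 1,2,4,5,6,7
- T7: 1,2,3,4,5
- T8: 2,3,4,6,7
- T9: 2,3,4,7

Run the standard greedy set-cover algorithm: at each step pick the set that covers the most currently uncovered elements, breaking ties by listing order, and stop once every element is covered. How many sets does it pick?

2

Pick 1: T4 covers 6 new elements (1, 3, 4, 5, 6, 7).
Pick 2: T1 covers 1 new elements (2).
Greedy uses 2 sets.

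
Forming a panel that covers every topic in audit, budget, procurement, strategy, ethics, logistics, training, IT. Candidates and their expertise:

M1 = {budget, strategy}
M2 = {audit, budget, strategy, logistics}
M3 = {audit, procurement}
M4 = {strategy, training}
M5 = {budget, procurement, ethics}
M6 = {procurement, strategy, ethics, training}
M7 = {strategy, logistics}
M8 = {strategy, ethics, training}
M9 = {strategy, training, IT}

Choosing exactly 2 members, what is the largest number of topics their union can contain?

Choosing M2, M6 covers {audit, budget, procurement, strategy, ethics, logistics, training} — 7 topics.
No choice of 2 members does better; here IT is left uncovered.

7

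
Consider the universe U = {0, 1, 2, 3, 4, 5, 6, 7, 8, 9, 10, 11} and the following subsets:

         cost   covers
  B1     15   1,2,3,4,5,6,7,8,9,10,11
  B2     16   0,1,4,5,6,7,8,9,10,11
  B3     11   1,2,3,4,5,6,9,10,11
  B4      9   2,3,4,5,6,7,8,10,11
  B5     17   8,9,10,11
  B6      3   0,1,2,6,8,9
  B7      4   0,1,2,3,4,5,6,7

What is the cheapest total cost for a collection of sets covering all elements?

12

B4, B6 cover every element at cost 9 + 3 = 12.
Any cover uses at least 2 sets; among all covering selections none totals below 12.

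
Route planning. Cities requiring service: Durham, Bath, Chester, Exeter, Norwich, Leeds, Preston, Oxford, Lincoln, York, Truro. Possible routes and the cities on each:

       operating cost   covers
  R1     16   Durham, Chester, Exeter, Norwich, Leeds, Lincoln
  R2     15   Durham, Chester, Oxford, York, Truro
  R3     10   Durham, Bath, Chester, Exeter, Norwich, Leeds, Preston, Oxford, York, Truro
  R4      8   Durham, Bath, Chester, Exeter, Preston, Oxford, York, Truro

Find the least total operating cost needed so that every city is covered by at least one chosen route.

R1, R4 cover every city at operating cost 16 + 8 = 24.
Any cover uses at least 2 routes; among all covering selections none totals below 24.
Greedy by coverage-per-operating cost would pick R3, R1 for 26 — worse than the optimum 24.

24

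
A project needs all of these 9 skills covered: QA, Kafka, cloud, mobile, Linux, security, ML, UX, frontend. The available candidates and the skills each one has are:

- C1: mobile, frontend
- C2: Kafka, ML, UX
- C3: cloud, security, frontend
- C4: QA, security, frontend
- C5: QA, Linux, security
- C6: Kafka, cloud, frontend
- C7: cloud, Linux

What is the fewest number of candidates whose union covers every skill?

C1, C2, C3, C5 together cover {QA, Kafka, cloud, mobile, Linux, security, ML, UX, frontend} — every skill.
No 3 of the 7 candidates cover everything (all 35 triples fall short), so 4 is minimum.

4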